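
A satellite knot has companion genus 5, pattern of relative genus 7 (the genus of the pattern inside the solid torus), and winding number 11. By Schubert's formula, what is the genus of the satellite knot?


Schubert: g(satellite) = g_rel(pattern) + |winding| * g(companion),
where g_rel(pattern) is the genus of the pattern relative to the solid torus.
= 7 + 11 * 5
= 7 + 55 = 62

62


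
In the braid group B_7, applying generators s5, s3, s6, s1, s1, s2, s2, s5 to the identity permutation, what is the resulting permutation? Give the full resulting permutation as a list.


Starting with identity [1, 2, 3, 4, 5, 6, 7].
Apply generators in sequence:
  After s5: [1, 2, 3, 4, 6, 5, 7]
  After s3: [1, 2, 4, 3, 6, 5, 7]
  After s6: [1, 2, 4, 3, 6, 7, 5]
  After s1: [2, 1, 4, 3, 6, 7, 5]
  After s1: [1, 2, 4, 3, 6, 7, 5]
  After s2: [1, 4, 2, 3, 6, 7, 5]
  After s2: [1, 2, 4, 3, 6, 7, 5]
  After s5: [1, 2, 4, 3, 7, 6, 5]
Final permutation: [1, 2, 4, 3, 7, 6, 5]

[1, 2, 4, 3, 7, 6, 5]


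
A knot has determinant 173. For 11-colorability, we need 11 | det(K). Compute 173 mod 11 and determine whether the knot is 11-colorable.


Step 1: A knot is p-colorable if and only if p divides its determinant.
Step 2: Compute 173 mod 11.
173 = 15 * 11 + 8
Step 3: 173 mod 11 = 8
Step 4: The knot is 11-colorable: no

8


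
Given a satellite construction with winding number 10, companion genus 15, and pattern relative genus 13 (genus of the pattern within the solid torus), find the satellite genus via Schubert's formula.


Schubert: g(satellite) = g_rel(pattern) + |winding| * g(companion),
where g_rel(pattern) is the genus of the pattern relative to the solid torus.
= 13 + 10 * 15
= 13 + 150 = 163

163


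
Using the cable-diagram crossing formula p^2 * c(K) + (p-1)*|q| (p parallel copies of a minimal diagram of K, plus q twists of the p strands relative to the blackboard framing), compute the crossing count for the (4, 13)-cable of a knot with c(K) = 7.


Step 1: Each of the c(K) crossings of the companion diagram becomes p*p = p^2 crossings among the p parallel strands, and each of the |q| twists s_1 s_2 ... s_(p-1) adds (p-1) crossings.
  Crossings = p^2 * c(K) + (p-1)*|q|
Step 2: = 4^2 * 7 + (4-1)*13
Step 3: = 16*7 + 3*13
Step 4: = 112 + 39 = 151

151


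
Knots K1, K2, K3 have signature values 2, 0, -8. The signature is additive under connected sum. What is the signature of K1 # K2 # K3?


The signature is additive under connected sum.
signature(K1 # K2 # K3) = (2) + (0) + (-8)
= -6

-6


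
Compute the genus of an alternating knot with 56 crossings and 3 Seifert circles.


For alternating knots, g = (c - s + 1)/2.
= (56 - 3 + 1)/2
= 54/2 = 27

27


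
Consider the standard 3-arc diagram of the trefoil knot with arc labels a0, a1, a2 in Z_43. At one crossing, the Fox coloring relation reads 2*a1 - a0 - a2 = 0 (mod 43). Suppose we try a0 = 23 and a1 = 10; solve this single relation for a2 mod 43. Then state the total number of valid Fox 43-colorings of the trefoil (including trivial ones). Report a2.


Step 1: Apply the given crossing relation 2*a1 - a0 - a2 = 0 (mod 43).
  a2 = 2*a1 - a0 mod 43
  a2 = 2*10 - 23 mod 43
  a2 = 20 - 23 mod 43
  a2 = -3 mod 43 = 40
Step 2: The trefoil has determinant 3.
  Number of Fox p-colorings (p prime) is p^2 if p = 3, else p.
  Since 43 does not divide 3, only trivial (constant) colorings exist.
  (So the trial a0 = 23, a1 = 10 with a0 != a1 does NOT extend to a valid coloring of the whole trefoil: the other two crossing relations require 3*(a1 - a0) = 0 (mod 43), which fails.)
  Total colorings = 43
Step 3: a2 = 40, total Fox 43-colorings = 43

40


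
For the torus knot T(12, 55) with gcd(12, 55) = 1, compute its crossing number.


For a torus knot T(p, q) with gcd(p,q)=1,
the crossing number is min(p*(q-1), q*(p-1)).
p*(q-1) = 12*54 = 648
q*(p-1) = 55*11 = 605
min(648, 605) = 605

605


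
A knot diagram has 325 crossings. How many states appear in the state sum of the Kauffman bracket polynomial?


Each crossing contributes 2 choices (A-smoothing or B-smoothing).
Total states = 2^325 = 68351585149469122636640694597425667667286544715412888638305331450311031224980497600734786781970432

68351585149469122636640694597425667667286544715412888638305331450311031224980497600734786781970432


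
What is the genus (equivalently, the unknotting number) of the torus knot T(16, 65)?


For a torus knot T(p,q), both the unknotting number and genus equal (p-1)(q-1)/2.
= (16-1)(65-1)/2
= 15*64/2
= 960/2 = 480

480


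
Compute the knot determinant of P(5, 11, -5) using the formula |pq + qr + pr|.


Step 1: Compute pq + qr + pr.
pq = 5*11 = 55
qr = 11*(-5) = -55
pr = 5*(-5) = -25
pq + qr + pr = 55 + (-55) + (-25) = -25
Step 2: Take absolute value.
det(P(5,11,-5)) = |-25| = 25

25


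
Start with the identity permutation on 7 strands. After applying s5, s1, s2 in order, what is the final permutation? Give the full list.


Starting with identity [1, 2, 3, 4, 5, 6, 7].
Apply generators in sequence:
  After s5: [1, 2, 3, 4, 6, 5, 7]
  After s1: [2, 1, 3, 4, 6, 5, 7]
  After s2: [2, 3, 1, 4, 6, 5, 7]
Final permutation: [2, 3, 1, 4, 6, 5, 7]

[2, 3, 1, 4, 6, 5, 7]


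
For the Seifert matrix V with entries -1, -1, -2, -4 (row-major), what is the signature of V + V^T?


Step 1: V + V^T = [[-2, -3], [-3, -8]]
Step 2: trace = -10, det = 7
Step 3: Discriminant = (-10)^2 - 4*7 = 72
Step 4: Eigenvalues: -0.757359, -9.24264
Step 5: Signature = (# positive eigenvalues) - (# negative eigenvalues) = -2

-2


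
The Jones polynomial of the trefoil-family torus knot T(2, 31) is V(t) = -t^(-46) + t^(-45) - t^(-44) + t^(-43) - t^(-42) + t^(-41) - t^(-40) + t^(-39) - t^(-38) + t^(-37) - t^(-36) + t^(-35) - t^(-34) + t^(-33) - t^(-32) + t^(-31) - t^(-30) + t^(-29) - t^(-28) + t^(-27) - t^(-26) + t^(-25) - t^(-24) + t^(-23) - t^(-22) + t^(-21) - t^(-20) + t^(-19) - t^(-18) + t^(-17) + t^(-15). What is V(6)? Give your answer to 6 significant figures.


Substituting t = 6 into V(t) = -t^(-46) + t^(-45) - t^(-44) + t^(-43) - t^(-42) + t^(-41) - t^(-40) + t^(-39) - t^(-38) + t^(-37) - t^(-36) + t^(-35) - t^(-34) + t^(-33) - t^(-32) + t^(-31) - t^(-30) + t^(-29) - t^(-28) + t^(-27) - t^(-26) + t^(-25) - t^(-24) + t^(-23) - t^(-22) + t^(-21) - t^(-20) + t^(-19) - t^(-18) + t^(-17) + t^(-15):
  (-)t^(-46) = -1.6034e-36
  (+)t^(-45) = 9.62041e-36
  (-)t^(-44) = -5.77225e-35
  (+)t^(-43) = 3.46335e-34
  (-)t^(-42) = -2.07801e-33
  (+)t^(-41) = 1.24681e-32
  (-)t^(-40) = -7.48083e-32
  (+)t^(-39) = 4.4885e-31
  (-)t^(-38) = -2.6931e-30
  (+)t^(-37) = 1.61586e-29
  (-)t^(-36) = -9.69516e-29
  (+)t^(-35) = 5.8171e-28
  (-)t^(-34) = -3.49026e-27
  (+)t^(-33) = 2.09415e-26
  (-)t^(-32) = -1.25649e-25
  (+)t^(-31) = 7.53896e-25
  (-)t^(-30) = -4.52337e-24
  (+)t^(-29) = 2.71402e-23
  (-)t^(-28) = -1.62841e-22
  (+)t^(-27) = 9.77049e-22
  (-)t^(-26) = -5.86229e-21
  (+)t^(-25) = 3.51738e-20
  (-)t^(-24) = -2.11043e-19
  (+)t^(-23) = 1.26626e-18
  (-)t^(-22) = -7.59753e-18
  (+)t^(-21) = 4.55852e-17
  (-)t^(-20) = -2.73511e-16
  (+)t^(-19) = 1.64107e-15
  (-)t^(-18) = -9.8464e-15
  (+)t^(-17) = 5.90784e-14
  (+)t^(-15) = 2.12682e-12
Sum = (-1.6034e-36) + (9.62041e-36) + (-5.77225e-35) + (3.46335e-34) + (-2.07801e-33) + (1.24681e-32) + (-7.48083e-32) + (4.4885e-31) + (-2.6931e-30) + (1.61586e-29) + (-9.69516e-29) + (5.8171e-28) + (-3.49026e-27) + (2.09415e-26) + (-1.25649e-25) + (7.53896e-25) + (-4.52337e-24) + (2.71402e-23) + (-1.62841e-22) + (9.77049e-22) + (-5.86229e-21) + (3.51738e-20) + (-2.11043e-19) + (1.26626e-18) + (-7.59753e-18) + (4.55852e-17) + (-2.73511e-16) + (1.64107e-15) + (-9.8464e-15) + (5.90784e-14) + (2.12682e-12)
= 2.177461121e-12
Rounded to 6 significant figures: 2.17746e-12

2.17746e-12


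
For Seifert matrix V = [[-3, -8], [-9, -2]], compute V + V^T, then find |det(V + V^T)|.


Step 1: Form V + V^T where V = [[-3, -8], [-9, -2]]
  V^T = [[-3, -9], [-8, -2]]
  V + V^T = [[-6, -17], [-17, -4]]
Step 2: det(V + V^T) = (-6)*(-4) - (-17)*(-17)
  = 24 - 289 = -265
Step 3: Knot determinant = |det(V + V^T)| = |-265| = 265

265


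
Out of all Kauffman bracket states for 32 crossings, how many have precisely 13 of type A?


We choose which 13 of 32 crossings get A-smoothings.
C(32, 13) = 32! / (13! * 19!)
= 347373600

347373600


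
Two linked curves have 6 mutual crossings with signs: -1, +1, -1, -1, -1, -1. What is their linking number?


Step 1: Count positive crossings: 1
Step 2: Count negative crossings: 5
Step 3: Sum of signs = 1 - 5 = -4
Step 4: Linking number = sum/2 = -4/2 = -2

-2


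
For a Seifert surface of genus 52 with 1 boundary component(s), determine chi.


chi = 2 - 2g - b
= 2 - 2*52 - 1
= 2 - 104 - 1 = -103

-103


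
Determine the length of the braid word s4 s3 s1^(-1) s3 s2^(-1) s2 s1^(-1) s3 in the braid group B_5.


The word length counts the number of generators (including inverses).
Listing each generator: s4, s3, s1^(-1), s3, s2^(-1), s2, s1^(-1), s3
There are 8 generators in this braid word.

8


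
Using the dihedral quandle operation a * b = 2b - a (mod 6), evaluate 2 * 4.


2 * 4 = 2*4 - 2 mod 6
= 8 - 2 mod 6
= 6 mod 6 = 0

0


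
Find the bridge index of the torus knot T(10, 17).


The bridge number of T(p,q) is min(p,q).
min(10, 17) = 10

10


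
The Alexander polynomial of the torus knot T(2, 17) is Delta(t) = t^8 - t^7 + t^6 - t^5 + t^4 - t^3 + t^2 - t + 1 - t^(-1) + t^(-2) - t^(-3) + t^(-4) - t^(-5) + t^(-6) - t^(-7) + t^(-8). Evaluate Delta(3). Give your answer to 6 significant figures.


Substituting t = 3 into Delta(t) = t^8 - t^7 + t^6 - t^5 + t^4 - t^3 + t^2 - t + 1 - t^(-1) + t^(-2) - t^(-3) + t^(-4) - t^(-5) + t^(-6) - t^(-7) + t^(-8):
Term values: (6561) + (-2187) + (729) + (-243) + (81) + (-27) + (9) + (-3) + (1) + (-0.333333) + (0.111111) + (-0.037037) + (0.0123457) + (-0.00411523) + (0.00137174) + (-0.000457247) + (0.000152416)
Sum = 4920.750038
Rounded to 6 significant figures: 4920.75

4920.75


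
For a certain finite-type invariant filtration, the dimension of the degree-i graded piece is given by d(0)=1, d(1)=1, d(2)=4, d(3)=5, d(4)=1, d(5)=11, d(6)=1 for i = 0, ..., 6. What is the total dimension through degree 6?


Total dimension = d(0) + d(1) + ... + d(6)
= 1 + 1 + 4 + 5 + 1 + 11 + 1
= 24

24


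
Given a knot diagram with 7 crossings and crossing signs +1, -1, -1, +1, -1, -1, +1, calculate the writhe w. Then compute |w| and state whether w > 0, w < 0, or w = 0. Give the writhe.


Step 1: Count positive crossings (+1).
Positive crossings: 3
Step 2: Count negative crossings (-1).
Negative crossings: 4
Step 3: Writhe = (positive) - (negative)
w = 3 - 4 = -1
Step 4: |w| = 1, and w is negative

-1


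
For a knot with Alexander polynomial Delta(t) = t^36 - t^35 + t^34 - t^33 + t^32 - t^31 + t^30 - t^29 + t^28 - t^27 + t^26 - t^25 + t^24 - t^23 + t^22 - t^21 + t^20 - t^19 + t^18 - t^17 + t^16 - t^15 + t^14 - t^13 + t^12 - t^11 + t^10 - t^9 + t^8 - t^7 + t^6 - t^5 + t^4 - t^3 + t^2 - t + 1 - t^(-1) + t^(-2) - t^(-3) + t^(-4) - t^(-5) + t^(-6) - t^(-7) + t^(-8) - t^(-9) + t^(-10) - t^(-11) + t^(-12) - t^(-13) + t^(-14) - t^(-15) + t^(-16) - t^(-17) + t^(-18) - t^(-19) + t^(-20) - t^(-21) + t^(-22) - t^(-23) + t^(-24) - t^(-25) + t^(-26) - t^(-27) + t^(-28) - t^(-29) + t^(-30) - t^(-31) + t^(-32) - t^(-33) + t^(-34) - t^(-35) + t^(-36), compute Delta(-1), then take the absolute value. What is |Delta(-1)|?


Step 1: The polynomial has 73 terms with alternating signs, exponents from 36 down to -36.
Step 2: Substitute t = -1. The i-th term has coefficient (-1)^i and exponent (m-i),
  so its value is (-1)^i * (-1)^(m-i) = (-1)^m = 1 for every i.
Step 3: All 73 terms equal 1, so Delta(-1) = 73 * (1) = 73
Step 4: |Delta(-1)| = 73

73


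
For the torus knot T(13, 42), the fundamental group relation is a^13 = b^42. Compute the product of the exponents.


The relation is a^13 = b^42.
Product of exponents = 13 * 42
= 546

546


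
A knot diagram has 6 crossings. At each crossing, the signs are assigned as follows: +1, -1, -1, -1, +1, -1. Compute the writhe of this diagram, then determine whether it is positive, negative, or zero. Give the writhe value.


Step 1: Count positive crossings (+1).
Positive crossings: 2
Step 2: Count negative crossings (-1).
Negative crossings: 4
Step 3: Writhe = (positive) - (negative)
w = 2 - 4 = -2
Step 4: |w| = 2, and w is negative

-2


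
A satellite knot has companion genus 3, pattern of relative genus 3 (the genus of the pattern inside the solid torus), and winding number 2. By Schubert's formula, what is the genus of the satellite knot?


Schubert: g(satellite) = g_rel(pattern) + |winding| * g(companion),
where g_rel(pattern) is the genus of the pattern relative to the solid torus.
= 3 + 2 * 3
= 3 + 6 = 9

9


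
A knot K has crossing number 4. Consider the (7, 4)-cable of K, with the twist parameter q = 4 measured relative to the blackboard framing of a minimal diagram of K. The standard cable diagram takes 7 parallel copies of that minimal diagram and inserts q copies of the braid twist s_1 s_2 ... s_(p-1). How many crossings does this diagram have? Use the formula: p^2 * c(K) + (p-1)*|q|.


Step 1: Each of the c(K) crossings of the companion diagram becomes p*p = p^2 crossings among the p parallel strands, and each of the |q| twists s_1 s_2 ... s_(p-1) adds (p-1) crossings.
  Crossings = p^2 * c(K) + (p-1)*|q|
Step 2: = 7^2 * 4 + (7-1)*4
Step 3: = 49*4 + 6*4
Step 4: = 196 + 24 = 220

220


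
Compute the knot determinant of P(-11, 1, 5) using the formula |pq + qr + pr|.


Step 1: Compute pq + qr + pr.
pq = (-11)*1 = -11
qr = 1*5 = 5
pr = (-11)*5 = -55
pq + qr + pr = -11 + 5 + (-55) = -61
Step 2: Take absolute value.
det(P(-11,1,5)) = |-61| = 61

61


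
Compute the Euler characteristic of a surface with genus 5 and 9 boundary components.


chi = 2 - 2g - b
= 2 - 2*5 - 9
= 2 - 10 - 9 = -17

-17


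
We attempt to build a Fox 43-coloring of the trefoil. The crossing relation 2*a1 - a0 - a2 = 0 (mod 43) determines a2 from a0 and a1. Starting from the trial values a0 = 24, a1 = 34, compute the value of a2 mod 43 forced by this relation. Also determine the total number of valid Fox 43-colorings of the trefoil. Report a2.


Step 1: Apply the given crossing relation 2*a1 - a0 - a2 = 0 (mod 43).
  a2 = 2*a1 - a0 mod 43
  a2 = 2*34 - 24 mod 43
  a2 = 68 - 24 mod 43
  a2 = 44 mod 43 = 1
Step 2: The trefoil has determinant 3.
  Number of Fox p-colorings (p prime) is p^2 if p = 3, else p.
  Since 43 does not divide 3, only trivial (constant) colorings exist.
  (So the trial a0 = 24, a1 = 34 with a0 != a1 does NOT extend to a valid coloring of the whole trefoil: the other two crossing relations require 3*(a1 - a0) = 0 (mod 43), which fails.)
  Total colorings = 43
Step 3: a2 = 1, total Fox 43-colorings = 43

1


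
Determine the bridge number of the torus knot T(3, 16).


The bridge number of T(p,q) is min(p,q).
min(3, 16) = 3

3


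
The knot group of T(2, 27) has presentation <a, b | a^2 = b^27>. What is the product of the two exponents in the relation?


The relation is a^2 = b^27.
Product of exponents = 2 * 27
= 54

54


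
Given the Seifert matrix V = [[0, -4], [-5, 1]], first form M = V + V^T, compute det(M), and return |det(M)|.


Step 1: Form V + V^T where V = [[0, -4], [-5, 1]]
  V^T = [[0, -5], [-4, 1]]
  V + V^T = [[0, -9], [-9, 2]]
Step 2: det(V + V^T) = 0*2 - (-9)*(-9)
  = 0 - 81 = -81
Step 3: Knot determinant = |det(V + V^T)| = |-81| = 81

81


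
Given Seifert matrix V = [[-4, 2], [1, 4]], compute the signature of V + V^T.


Step 1: V + V^T = [[-8, 3], [3, 8]]
Step 2: trace = 0, det = -73
Step 3: Discriminant = 0^2 - 4*(-73) = 292
Step 4: Eigenvalues: 8.544, -8.544
Step 5: Signature = (# positive eigenvalues) - (# negative eigenvalues) = 0

0


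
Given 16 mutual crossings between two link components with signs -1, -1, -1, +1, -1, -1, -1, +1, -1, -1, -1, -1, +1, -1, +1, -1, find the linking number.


Step 1: Count positive crossings: 4
Step 2: Count negative crossings: 12
Step 3: Sum of signs = 4 - 12 = -8
Step 4: Linking number = sum/2 = -8/2 = -4

-4


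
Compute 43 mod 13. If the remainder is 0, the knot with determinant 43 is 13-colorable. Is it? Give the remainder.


Step 1: A knot is p-colorable if and only if p divides its determinant.
Step 2: Compute 43 mod 13.
43 = 3 * 13 + 4
Step 3: 43 mod 13 = 4
Step 4: The knot is 13-colorable: no

4


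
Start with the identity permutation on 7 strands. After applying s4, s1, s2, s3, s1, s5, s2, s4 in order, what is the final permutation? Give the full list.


Starting with identity [1, 2, 3, 4, 5, 6, 7].
Apply generators in sequence:
  After s4: [1, 2, 3, 5, 4, 6, 7]
  After s1: [2, 1, 3, 5, 4, 6, 7]
  After s2: [2, 3, 1, 5, 4, 6, 7]
  After s3: [2, 3, 5, 1, 4, 6, 7]
  After s1: [3, 2, 5, 1, 4, 6, 7]
  After s5: [3, 2, 5, 1, 6, 4, 7]
  After s2: [3, 5, 2, 1, 6, 4, 7]
  After s4: [3, 5, 2, 6, 1, 4, 7]
Final permutation: [3, 5, 2, 6, 1, 4, 7]

[3, 5, 2, 6, 1, 4, 7]


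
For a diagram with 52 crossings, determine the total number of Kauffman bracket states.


Each crossing contributes 2 choices (A-smoothing or B-smoothing).
Total states = 2^52 = 4503599627370496

4503599627370496


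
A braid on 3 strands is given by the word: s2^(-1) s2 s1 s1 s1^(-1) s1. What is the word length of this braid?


The word length counts the number of generators (including inverses).
Listing each generator: s2^(-1), s2, s1, s1, s1^(-1), s1
There are 6 generators in this braid word.

6


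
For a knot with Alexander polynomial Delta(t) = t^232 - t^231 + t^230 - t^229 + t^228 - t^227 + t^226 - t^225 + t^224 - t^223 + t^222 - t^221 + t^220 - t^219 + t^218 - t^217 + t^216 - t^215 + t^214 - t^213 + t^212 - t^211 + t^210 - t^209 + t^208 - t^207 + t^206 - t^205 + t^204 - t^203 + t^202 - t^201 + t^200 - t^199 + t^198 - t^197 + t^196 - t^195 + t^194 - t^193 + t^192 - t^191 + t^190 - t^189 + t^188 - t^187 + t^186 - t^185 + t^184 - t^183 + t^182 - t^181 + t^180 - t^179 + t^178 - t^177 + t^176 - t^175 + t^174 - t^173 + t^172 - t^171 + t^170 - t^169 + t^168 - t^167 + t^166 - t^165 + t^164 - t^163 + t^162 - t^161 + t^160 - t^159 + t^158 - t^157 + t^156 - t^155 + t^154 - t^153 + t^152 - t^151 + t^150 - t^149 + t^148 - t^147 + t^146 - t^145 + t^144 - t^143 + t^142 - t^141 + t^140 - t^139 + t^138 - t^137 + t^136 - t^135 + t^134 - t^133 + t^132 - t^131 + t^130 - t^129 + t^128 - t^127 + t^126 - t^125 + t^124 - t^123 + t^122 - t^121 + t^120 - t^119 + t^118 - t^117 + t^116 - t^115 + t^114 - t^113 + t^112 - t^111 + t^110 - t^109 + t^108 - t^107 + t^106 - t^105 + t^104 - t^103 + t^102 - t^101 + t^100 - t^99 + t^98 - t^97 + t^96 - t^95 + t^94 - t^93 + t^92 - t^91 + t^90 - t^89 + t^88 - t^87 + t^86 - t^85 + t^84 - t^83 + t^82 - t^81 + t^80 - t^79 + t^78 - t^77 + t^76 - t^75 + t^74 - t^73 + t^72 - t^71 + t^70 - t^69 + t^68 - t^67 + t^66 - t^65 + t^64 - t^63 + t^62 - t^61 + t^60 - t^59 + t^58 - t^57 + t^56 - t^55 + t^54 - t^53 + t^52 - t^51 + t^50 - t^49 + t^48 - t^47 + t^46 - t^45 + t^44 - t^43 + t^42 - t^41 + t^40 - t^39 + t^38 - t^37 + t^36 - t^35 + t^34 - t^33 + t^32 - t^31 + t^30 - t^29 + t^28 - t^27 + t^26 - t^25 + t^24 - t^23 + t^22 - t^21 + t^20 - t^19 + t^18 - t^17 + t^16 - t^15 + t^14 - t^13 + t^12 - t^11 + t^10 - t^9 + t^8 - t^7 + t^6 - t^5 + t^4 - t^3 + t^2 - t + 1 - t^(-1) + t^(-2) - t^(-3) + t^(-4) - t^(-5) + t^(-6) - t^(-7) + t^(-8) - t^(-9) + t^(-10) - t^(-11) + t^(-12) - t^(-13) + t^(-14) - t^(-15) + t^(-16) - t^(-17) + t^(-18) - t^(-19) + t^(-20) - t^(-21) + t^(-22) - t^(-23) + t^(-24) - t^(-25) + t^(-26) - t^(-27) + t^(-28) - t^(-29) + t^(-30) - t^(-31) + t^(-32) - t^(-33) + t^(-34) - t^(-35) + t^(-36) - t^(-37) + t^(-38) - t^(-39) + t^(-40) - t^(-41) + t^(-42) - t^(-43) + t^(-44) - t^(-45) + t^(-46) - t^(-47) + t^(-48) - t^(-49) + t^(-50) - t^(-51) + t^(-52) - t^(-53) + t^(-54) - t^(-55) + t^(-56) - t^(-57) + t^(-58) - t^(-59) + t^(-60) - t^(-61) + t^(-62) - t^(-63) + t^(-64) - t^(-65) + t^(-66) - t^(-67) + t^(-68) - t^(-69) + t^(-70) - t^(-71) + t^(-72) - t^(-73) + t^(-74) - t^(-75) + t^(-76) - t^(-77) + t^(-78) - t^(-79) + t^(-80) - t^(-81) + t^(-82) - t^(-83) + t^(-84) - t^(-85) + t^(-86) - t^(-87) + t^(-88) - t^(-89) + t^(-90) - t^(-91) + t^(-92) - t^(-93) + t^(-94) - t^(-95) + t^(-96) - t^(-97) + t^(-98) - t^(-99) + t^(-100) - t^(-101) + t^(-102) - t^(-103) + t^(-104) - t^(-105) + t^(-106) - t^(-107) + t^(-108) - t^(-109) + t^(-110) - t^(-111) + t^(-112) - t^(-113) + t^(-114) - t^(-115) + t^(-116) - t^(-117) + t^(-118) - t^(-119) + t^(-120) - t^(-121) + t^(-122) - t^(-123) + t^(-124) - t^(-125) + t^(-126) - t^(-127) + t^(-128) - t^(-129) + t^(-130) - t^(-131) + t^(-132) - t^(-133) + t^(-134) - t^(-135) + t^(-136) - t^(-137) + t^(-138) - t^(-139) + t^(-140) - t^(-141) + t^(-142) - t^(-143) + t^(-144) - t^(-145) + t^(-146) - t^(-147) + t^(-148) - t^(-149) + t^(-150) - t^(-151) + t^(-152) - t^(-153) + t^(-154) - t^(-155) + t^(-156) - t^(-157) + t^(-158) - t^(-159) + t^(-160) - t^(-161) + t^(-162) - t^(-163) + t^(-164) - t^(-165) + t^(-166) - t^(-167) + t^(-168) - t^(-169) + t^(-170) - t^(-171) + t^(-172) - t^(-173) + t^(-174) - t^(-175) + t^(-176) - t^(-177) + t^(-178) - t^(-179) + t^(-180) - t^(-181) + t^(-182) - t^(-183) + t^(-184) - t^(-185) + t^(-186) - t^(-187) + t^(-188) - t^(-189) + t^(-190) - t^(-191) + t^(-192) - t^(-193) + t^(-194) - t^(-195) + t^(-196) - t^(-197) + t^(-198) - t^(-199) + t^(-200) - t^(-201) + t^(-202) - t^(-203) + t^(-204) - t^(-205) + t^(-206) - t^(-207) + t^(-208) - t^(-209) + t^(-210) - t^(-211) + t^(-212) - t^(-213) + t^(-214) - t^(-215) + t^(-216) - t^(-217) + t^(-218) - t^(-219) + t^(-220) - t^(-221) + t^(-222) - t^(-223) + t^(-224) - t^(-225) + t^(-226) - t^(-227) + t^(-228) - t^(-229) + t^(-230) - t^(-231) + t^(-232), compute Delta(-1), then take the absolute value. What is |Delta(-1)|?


Step 1: The polynomial has 465 terms with alternating signs, exponents from 232 down to -232.
Step 2: Substitute t = -1. The i-th term has coefficient (-1)^i and exponent (m-i),
  so its value is (-1)^i * (-1)^(m-i) = (-1)^m = 1 for every i.
Step 3: All 465 terms equal 1, so Delta(-1) = 465 * (1) = 465
Step 4: |Delta(-1)| = 465

465


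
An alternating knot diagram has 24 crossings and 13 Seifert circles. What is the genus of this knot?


For alternating knots, g = (c - s + 1)/2.
= (24 - 13 + 1)/2
= 12/2 = 6

6


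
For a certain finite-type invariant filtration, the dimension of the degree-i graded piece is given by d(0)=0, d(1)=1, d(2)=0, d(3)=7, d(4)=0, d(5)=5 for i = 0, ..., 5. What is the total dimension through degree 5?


Total dimension = d(0) + d(1) + ... + d(5)
= 0 + 1 + 0 + 7 + 0 + 5
= 13

13


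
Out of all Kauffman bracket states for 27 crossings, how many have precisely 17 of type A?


We choose which 17 of 27 crossings get A-smoothings.
C(27, 17) = 27! / (17! * 10!)
= 8436285

8436285


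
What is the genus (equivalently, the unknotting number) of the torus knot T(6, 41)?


For a torus knot T(p,q), both the unknotting number and genus equal (p-1)(q-1)/2.
= (6-1)(41-1)/2
= 5*40/2
= 200/2 = 100

100


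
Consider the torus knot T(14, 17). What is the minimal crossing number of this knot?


For a torus knot T(p, q) with gcd(p,q)=1,
the crossing number is min(p*(q-1), q*(p-1)).
p*(q-1) = 14*16 = 224
q*(p-1) = 17*13 = 221
min(224, 221) = 221

221


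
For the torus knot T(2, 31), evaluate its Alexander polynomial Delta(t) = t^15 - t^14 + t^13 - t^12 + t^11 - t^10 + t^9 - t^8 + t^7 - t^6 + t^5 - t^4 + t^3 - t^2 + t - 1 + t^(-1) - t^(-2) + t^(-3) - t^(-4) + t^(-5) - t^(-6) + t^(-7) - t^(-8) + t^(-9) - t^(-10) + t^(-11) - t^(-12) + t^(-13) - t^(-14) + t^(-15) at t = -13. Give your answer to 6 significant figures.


Substituting t = -13 into Delta(t) = t^15 - t^14 + t^13 - t^12 + t^11 - t^10 + t^9 - t^8 + t^7 - t^6 + t^5 - t^4 + t^3 - t^2 + t - 1 + t^(-1) - t^(-2) + t^(-3) - t^(-4) + t^(-5) - t^(-6) + t^(-7) - t^(-8) + t^(-9) - t^(-10) + t^(-11) - t^(-12) + t^(-13) - t^(-14) + t^(-15):
Term values: (-51185893014090760) + (-3937376385699289) + (-302875106592253) + (-23298085122481) + (-1792160394037) + (-137858491849) + (-10604499373) + (-815730721) + (-62748517) + (-4826809) + (-371293) + (-28561) + (-2197) + (-169) + (-13) + (-1) + (-0.0769231) + (-0.00591716) + (-0.000455166) + (-3.50128e-05) + (-2.69329e-06) + (-2.07176e-07) + (-1.59366e-08) + (-1.22589e-09) + (-9.42996e-11) + (-7.25382e-12) + (-5.57986e-13) + (-4.2922e-14) + (-3.30169e-15) + (-2.53976e-16) + (-1.95366e-17)
Sum = -5.54513841e+16
Rounded to 6 significant figures: -5.54514e+16

-5.54514e+16


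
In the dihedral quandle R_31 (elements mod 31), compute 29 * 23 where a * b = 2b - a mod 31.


29 * 23 = 2*23 - 29 mod 31
= 46 - 29 mod 31
= 17 mod 31 = 17

17


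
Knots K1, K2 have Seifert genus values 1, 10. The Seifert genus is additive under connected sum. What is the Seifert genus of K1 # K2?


The Seifert genus is additive under connected sum.
Seifert genus(K1 # K2) = (1) + (10)
= 11

11


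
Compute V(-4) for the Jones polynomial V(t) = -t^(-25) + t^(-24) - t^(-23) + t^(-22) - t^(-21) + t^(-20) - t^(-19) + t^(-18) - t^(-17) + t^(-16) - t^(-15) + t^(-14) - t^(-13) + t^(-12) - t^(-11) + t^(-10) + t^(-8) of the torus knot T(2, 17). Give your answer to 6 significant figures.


Substituting t = -4 into V(t) = -t^(-25) + t^(-24) - t^(-23) + t^(-22) - t^(-21) + t^(-20) - t^(-19) + t^(-18) - t^(-17) + t^(-16) - t^(-15) + t^(-14) - t^(-13) + t^(-12) - t^(-11) + t^(-10) + t^(-8):
  (-)t^(-25) = 8.88178e-16
  (+)t^(-24) = 3.55271e-15
  (-)t^(-23) = 1.42109e-14
  (+)t^(-22) = 5.68434e-14
  (-)t^(-21) = 2.27374e-13
  (+)t^(-20) = 9.09495e-13
  (-)t^(-19) = 3.63798e-12
  (+)t^(-18) = 1.45519e-11
  (-)t^(-17) = 5.82077e-11
  (+)t^(-16) = 2.32831e-10
  (-)t^(-15) = 9.31323e-10
  (+)t^(-14) = 3.72529e-09
  (-)t^(-13) = 1.49012e-08
  (+)t^(-12) = 5.96046e-08
  (-)t^(-11) = 2.38419e-07
  (+)t^(-10) = 9.53674e-07
  (+)t^(-8) = 1.52588e-05
Sum = (8.88178e-16) + (3.55271e-15) + (1.42109e-14) + (5.68434e-14) + (2.27374e-13) + (9.09495e-13) + (3.63798e-12) + (1.45519e-11) + (5.82077e-11) + (2.32831e-10) + (9.31323e-10) + (3.72529e-09) + (1.49012e-08) + (5.96046e-08) + (2.38419e-07) + (9.53674e-07) + (1.52588e-05)
= 1.653035482e-05
Rounded to 6 significant figures: 1.65304e-05

1.65304e-05


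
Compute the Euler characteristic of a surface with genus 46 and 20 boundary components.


chi = 2 - 2g - b
= 2 - 2*46 - 20
= 2 - 92 - 20 = -110

-110


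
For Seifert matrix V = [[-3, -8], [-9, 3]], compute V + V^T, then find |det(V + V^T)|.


Step 1: Form V + V^T where V = [[-3, -8], [-9, 3]]
  V^T = [[-3, -9], [-8, 3]]
  V + V^T = [[-6, -17], [-17, 6]]
Step 2: det(V + V^T) = (-6)*6 - (-17)*(-17)
  = -36 - 289 = -325
Step 3: Knot determinant = |det(V + V^T)| = |-325| = 325

325


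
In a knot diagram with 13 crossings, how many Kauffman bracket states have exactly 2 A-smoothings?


We choose which 2 of 13 crossings get A-smoothings.
C(13, 2) = 13! / (2! * 11!)
= 78

78


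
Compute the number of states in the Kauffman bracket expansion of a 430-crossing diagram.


Each crossing contributes 2 choices (A-smoothing or B-smoothing).
Total states = 2^430 = 2772669694120814859578414184143083703436437075375816575170479580614621307805625623039974406104139578097391210961403571828974157824

2772669694120814859578414184143083703436437075375816575170479580614621307805625623039974406104139578097391210961403571828974157824


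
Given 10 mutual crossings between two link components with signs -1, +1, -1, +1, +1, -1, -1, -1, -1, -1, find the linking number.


Step 1: Count positive crossings: 3
Step 2: Count negative crossings: 7
Step 3: Sum of signs = 3 - 7 = -4
Step 4: Linking number = sum/2 = -4/2 = -2

-2


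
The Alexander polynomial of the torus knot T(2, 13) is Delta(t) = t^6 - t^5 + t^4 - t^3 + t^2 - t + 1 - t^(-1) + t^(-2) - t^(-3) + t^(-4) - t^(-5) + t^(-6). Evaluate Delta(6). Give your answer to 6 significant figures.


Substituting t = 6 into Delta(t) = t^6 - t^5 + t^4 - t^3 + t^2 - t + 1 - t^(-1) + t^(-2) - t^(-3) + t^(-4) - t^(-5) + t^(-6):
Term values: (46656) + (-7776) + (1296) + (-216) + (36) + (-6) + (1) + (-0.166667) + (0.0277778) + (-0.00462963) + (0.000771605) + (-0.000128601) + (2.14335e-05)
Sum = 39990.85715
Rounded to 6 significant figures: 39990.9

39990.9


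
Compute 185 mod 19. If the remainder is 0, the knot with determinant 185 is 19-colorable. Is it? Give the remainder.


Step 1: A knot is p-colorable if and only if p divides its determinant.
Step 2: Compute 185 mod 19.
185 = 9 * 19 + 14
Step 3: 185 mod 19 = 14
Step 4: The knot is 19-colorable: no

14


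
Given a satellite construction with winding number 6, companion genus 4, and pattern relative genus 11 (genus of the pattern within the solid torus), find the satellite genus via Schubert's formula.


Schubert: g(satellite) = g_rel(pattern) + |winding| * g(companion),
where g_rel(pattern) is the genus of the pattern relative to the solid torus.
= 11 + 6 * 4
= 11 + 24 = 35

35


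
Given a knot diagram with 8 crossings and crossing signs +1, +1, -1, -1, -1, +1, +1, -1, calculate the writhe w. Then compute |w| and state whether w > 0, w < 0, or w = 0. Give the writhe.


Step 1: Count positive crossings (+1).
Positive crossings: 4
Step 2: Count negative crossings (-1).
Negative crossings: 4
Step 3: Writhe = (positive) - (negative)
w = 4 - 4 = 0
Step 4: |w| = 0, and w is zero

0


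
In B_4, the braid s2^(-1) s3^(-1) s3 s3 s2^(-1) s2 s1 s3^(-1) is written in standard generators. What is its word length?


The word length counts the number of generators (including inverses).
Listing each generator: s2^(-1), s3^(-1), s3, s3, s2^(-1), s2, s1, s3^(-1)
There are 8 generators in this braid word.

8


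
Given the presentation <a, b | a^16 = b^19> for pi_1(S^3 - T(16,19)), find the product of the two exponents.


The relation is a^16 = b^19.
Product of exponents = 16 * 19
= 304

304


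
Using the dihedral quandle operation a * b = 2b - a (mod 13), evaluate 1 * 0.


1 * 0 = 2*0 - 1 mod 13
= 0 - 1 mod 13
= -1 mod 13 = 12

12


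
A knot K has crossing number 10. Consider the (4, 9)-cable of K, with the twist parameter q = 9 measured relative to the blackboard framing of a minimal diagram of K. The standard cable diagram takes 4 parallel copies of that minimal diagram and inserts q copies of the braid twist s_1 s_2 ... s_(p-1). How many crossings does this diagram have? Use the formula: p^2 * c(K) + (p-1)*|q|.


Step 1: Each of the c(K) crossings of the companion diagram becomes p*p = p^2 crossings among the p parallel strands, and each of the |q| twists s_1 s_2 ... s_(p-1) adds (p-1) crossings.
  Crossings = p^2 * c(K) + (p-1)*|q|
Step 2: = 4^2 * 10 + (4-1)*9
Step 3: = 16*10 + 3*9
Step 4: = 160 + 27 = 187

187


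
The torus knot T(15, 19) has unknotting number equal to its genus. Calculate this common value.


For a torus knot T(p,q), both the unknotting number and genus equal (p-1)(q-1)/2.
= (15-1)(19-1)/2
= 14*18/2
= 252/2 = 126

126


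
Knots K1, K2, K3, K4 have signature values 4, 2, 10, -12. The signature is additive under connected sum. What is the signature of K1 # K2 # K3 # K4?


The signature is additive under connected sum.
signature(K1 # K2 # K3 # K4) = (4) + (2) + (10) + (-12)
= 4

4


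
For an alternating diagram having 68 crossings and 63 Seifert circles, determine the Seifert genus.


For alternating knots, g = (c - s + 1)/2.
= (68 - 63 + 1)/2
= 6/2 = 3

3


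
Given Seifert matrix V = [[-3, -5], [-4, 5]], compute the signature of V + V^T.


Step 1: V + V^T = [[-6, -9], [-9, 10]]
Step 2: trace = 4, det = -141
Step 3: Discriminant = 4^2 - 4*(-141) = 580
Step 4: Eigenvalues: 14.0416, -10.0416
Step 5: Signature = (# positive eigenvalues) - (# negative eigenvalues) = 0

0


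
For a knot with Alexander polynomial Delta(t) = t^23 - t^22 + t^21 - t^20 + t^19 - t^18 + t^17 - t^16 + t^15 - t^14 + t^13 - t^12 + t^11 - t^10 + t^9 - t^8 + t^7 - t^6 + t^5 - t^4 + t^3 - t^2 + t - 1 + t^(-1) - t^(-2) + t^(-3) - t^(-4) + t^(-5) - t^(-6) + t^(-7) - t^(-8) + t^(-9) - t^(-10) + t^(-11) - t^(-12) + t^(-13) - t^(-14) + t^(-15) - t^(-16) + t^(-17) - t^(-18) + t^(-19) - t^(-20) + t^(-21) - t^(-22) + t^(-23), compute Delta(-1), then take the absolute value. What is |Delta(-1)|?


Step 1: The polynomial has 47 terms with alternating signs, exponents from 23 down to -23.
Step 2: Substitute t = -1. The i-th term has coefficient (-1)^i and exponent (m-i),
  so its value is (-1)^i * (-1)^(m-i) = (-1)^m = -1 for every i.
Step 3: All 47 terms equal -1, so Delta(-1) = 47 * (-1) = -47
Step 4: |Delta(-1)| = 47

47


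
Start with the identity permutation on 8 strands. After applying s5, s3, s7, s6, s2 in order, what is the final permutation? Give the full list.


Starting with identity [1, 2, 3, 4, 5, 6, 7, 8].
Apply generators in sequence:
  After s5: [1, 2, 3, 4, 6, 5, 7, 8]
  After s3: [1, 2, 4, 3, 6, 5, 7, 8]
  After s7: [1, 2, 4, 3, 6, 5, 8, 7]
  After s6: [1, 2, 4, 3, 6, 8, 5, 7]
  After s2: [1, 4, 2, 3, 6, 8, 5, 7]
Final permutation: [1, 4, 2, 3, 6, 8, 5, 7]

[1, 4, 2, 3, 6, 8, 5, 7]


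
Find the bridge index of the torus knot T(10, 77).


The bridge number of T(p,q) is min(p,q).
min(10, 77) = 10

10


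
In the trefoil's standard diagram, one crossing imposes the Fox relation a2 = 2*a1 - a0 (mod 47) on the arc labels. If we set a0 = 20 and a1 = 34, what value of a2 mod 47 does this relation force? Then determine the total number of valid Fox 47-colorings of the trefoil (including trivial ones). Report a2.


Step 1: Apply the given crossing relation 2*a1 - a0 - a2 = 0 (mod 47).
  a2 = 2*a1 - a0 mod 47
  a2 = 2*34 - 20 mod 47
  a2 = 68 - 20 mod 47
  a2 = 48 mod 47 = 1
Step 2: The trefoil has determinant 3.
  Number of Fox p-colorings (p prime) is p^2 if p = 3, else p.
  Since 47 does not divide 3, only trivial (constant) colorings exist.
  (So the trial a0 = 20, a1 = 34 with a0 != a1 does NOT extend to a valid coloring of the whole trefoil: the other two crossing relations require 3*(a1 - a0) = 0 (mod 47), which fails.)
  Total colorings = 47
Step 3: a2 = 1, total Fox 47-colorings = 47

1


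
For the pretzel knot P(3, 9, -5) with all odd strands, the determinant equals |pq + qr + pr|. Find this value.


Step 1: Compute pq + qr + pr.
pq = 3*9 = 27
qr = 9*(-5) = -45
pr = 3*(-5) = -15
pq + qr + pr = 27 + (-45) + (-15) = -33
Step 2: Take absolute value.
det(P(3,9,-5)) = |-33| = 33

33


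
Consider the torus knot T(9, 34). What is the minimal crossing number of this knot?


For a torus knot T(p, q) with gcd(p,q)=1,
the crossing number is min(p*(q-1), q*(p-1)).
p*(q-1) = 9*33 = 297
q*(p-1) = 34*8 = 272
min(297, 272) = 272

272


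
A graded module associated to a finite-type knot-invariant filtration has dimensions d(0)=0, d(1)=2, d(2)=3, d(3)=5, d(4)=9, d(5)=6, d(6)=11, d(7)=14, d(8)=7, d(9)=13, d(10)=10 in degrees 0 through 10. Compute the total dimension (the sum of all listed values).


Total dimension = d(0) + d(1) + ... + d(10)
= 0 + 2 + 3 + 5 + 9 + 6 + 11 + 14 + 7 + 13 + 10
= 80

80


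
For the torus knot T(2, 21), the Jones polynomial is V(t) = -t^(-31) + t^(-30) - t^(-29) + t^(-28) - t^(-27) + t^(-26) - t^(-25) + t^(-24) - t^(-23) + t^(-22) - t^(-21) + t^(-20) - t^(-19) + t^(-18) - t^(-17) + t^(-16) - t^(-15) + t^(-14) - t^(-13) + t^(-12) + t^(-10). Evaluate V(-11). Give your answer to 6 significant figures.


Substituting t = -11 into V(t) = -t^(-31) + t^(-30) - t^(-29) + t^(-28) - t^(-27) + t^(-26) - t^(-25) + t^(-24) - t^(-23) + t^(-22) - t^(-21) + t^(-20) - t^(-19) + t^(-18) - t^(-17) + t^(-16) - t^(-15) + t^(-14) - t^(-13) + t^(-12) + t^(-10):
  (-)t^(-31) = 5.20987e-33
  (+)t^(-30) = 5.73086e-32
  (-)t^(-29) = 6.30394e-31
  (+)t^(-28) = 6.93433e-30
  (-)t^(-27) = 7.62777e-29
  (+)t^(-26) = 8.39055e-28
  (-)t^(-25) = 9.2296e-27
  (+)t^(-24) = 1.01526e-25
  (-)t^(-23) = 1.11678e-24
  (+)t^(-22) = 1.22846e-23
  (-)t^(-21) = 1.35131e-22
  (+)t^(-20) = 1.48644e-21
  (-)t^(-19) = 1.63508e-20
  (+)t^(-18) = 1.79859e-19
  (-)t^(-17) = 1.97845e-18
  (+)t^(-16) = 2.17629e-17
  (-)t^(-15) = 2.39392e-16
  (+)t^(-14) = 2.63331e-15
  (-)t^(-13) = 2.89664e-14
  (+)t^(-12) = 3.18631e-13
  (+)t^(-10) = 3.85543e-11
Sum = (5.20987e-33) + (5.73086e-32) + (6.30394e-31) + (6.93433e-30) + (7.62777e-29) + (8.39055e-28) + (9.2296e-27) + (1.01526e-25) + (1.11678e-24) + (1.22846e-23) + (1.35131e-22) + (1.48644e-21) + (1.63508e-20) + (1.79859e-19) + (1.97845e-18) + (2.17629e-17) + (2.39392e-16) + (2.63331e-15) + (2.89664e-14) + (3.18631e-13) + (3.85543e-11)
= 3.890482284e-11
Rounded to 6 significant figures: 3.89048e-11

3.89048e-11


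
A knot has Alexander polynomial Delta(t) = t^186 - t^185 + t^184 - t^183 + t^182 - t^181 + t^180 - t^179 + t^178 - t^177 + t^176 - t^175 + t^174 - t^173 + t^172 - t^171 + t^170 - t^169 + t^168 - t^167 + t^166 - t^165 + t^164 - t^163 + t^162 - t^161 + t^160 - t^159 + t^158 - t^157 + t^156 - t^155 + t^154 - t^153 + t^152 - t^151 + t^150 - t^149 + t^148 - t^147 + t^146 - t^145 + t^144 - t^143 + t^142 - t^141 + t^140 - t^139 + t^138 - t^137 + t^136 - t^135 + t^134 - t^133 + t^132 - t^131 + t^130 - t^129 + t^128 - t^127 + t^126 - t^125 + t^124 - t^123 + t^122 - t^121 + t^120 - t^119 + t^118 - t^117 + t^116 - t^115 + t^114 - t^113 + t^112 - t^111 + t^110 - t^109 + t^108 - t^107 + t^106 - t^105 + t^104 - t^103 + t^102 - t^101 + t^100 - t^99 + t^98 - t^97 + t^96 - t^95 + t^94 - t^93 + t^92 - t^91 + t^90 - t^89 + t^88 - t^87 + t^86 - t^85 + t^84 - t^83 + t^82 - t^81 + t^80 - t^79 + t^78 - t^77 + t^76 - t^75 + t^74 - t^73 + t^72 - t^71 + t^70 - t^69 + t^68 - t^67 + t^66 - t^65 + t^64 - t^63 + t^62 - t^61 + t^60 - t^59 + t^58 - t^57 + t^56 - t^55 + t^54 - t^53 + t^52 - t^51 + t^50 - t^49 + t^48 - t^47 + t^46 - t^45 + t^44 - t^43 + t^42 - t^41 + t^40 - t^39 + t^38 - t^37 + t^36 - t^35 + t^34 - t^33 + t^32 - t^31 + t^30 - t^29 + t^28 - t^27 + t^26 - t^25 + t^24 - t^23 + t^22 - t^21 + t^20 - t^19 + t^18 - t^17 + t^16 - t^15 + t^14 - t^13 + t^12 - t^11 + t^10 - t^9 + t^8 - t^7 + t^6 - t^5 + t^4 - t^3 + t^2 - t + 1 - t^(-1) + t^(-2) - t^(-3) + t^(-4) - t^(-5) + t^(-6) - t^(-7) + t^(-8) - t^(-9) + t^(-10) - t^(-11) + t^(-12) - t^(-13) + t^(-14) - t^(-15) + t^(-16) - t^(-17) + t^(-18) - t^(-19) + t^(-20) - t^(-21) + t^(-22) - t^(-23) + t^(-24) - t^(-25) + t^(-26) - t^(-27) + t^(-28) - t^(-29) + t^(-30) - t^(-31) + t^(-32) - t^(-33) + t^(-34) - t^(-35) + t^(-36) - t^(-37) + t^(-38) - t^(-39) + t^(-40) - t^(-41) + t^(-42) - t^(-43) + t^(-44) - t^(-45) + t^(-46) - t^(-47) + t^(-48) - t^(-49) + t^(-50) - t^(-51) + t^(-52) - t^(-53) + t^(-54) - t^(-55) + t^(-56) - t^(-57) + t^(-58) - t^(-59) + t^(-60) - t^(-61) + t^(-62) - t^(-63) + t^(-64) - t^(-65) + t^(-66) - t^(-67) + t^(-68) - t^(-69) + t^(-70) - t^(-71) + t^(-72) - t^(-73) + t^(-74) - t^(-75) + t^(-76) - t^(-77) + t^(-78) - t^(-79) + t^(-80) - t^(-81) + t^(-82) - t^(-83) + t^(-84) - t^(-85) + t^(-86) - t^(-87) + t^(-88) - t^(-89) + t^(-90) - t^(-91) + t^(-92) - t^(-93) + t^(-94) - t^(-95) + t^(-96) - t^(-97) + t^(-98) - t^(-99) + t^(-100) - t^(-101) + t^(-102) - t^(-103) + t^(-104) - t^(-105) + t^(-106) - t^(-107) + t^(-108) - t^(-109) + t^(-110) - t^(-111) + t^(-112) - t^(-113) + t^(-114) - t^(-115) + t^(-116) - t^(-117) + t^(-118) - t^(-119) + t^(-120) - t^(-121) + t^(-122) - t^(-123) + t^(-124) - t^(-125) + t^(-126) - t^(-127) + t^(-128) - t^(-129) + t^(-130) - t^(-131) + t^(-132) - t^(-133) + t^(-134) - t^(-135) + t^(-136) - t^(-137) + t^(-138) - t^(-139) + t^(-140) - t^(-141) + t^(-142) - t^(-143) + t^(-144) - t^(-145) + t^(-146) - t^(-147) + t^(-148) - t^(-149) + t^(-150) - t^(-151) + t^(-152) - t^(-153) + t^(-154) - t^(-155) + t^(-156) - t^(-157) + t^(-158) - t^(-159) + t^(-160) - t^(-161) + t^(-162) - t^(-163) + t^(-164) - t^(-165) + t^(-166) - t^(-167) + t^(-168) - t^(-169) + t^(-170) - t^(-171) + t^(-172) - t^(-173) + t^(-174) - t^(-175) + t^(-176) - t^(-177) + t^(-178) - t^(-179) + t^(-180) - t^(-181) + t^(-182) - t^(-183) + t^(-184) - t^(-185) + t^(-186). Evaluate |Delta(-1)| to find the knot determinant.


Step 1: The polynomial has 373 terms with alternating signs, exponents from 186 down to -186.
Step 2: Substitute t = -1. The i-th term has coefficient (-1)^i and exponent (m-i),
  so its value is (-1)^i * (-1)^(m-i) = (-1)^m = 1 for every i.
Step 3: All 373 terms equal 1, so Delta(-1) = 373 * (1) = 373
Step 4: |Delta(-1)| = 373

373
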